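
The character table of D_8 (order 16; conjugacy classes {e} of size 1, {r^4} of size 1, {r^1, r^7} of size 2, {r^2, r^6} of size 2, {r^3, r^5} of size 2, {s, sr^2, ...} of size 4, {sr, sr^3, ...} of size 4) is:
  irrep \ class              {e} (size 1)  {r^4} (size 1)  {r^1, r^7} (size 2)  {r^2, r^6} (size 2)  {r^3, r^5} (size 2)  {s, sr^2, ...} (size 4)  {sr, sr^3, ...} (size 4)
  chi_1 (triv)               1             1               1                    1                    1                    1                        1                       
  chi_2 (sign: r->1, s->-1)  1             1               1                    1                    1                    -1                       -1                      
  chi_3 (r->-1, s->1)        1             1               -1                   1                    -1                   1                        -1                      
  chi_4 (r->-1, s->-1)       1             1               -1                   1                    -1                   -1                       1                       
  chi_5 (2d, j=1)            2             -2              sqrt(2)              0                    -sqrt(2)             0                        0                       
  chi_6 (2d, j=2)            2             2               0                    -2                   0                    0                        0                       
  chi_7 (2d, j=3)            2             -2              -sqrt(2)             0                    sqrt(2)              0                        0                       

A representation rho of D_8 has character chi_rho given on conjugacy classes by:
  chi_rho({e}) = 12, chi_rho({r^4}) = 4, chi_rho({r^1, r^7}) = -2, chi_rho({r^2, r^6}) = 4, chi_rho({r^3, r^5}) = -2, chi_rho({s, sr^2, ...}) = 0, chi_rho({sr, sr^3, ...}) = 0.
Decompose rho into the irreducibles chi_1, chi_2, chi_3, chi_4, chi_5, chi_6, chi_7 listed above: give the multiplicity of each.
Multiplicities: chi_1: 1, chi_2: 1, chi_3: 2, chi_4: 2, chi_5: 1, chi_6: 1, chi_7: 1.

Proof sketch: Use <chi_rho, chi> = (1/|G|) sum_C |C| * chi_rho(C) * conj(chi(C)) with |G| = 16 for each irreducible chi in the table:
  <chi_rho, chi_1> = (1/16)[1*(12)*conj(1) + 1*(4)*conj(1) + 2*(-2)*conj(1) + 2*(4)*conj(1) + 2*(-2)*conj(1) + 4*(0)*conj(1) + 4*(0)*conj(1)]
      = (1/16)[(12) + (4) + (-4) + (8) + (-4) + (0) + (0)] = 16/16 = 1
  <chi_rho, chi_2> = (1/16)[1*(12)*conj(1) + 1*(4)*conj(1) + 2*(-2)*conj(1) + 2*(4)*conj(1) + 2*(-2)*conj(1) + 4*(0)*conj(-1) + 4*(0)*conj(-1)]
      = (1/16)[(12) + (4) + (-4) + (8) + (-4) + (0) + (0)] = 16/16 = 1
  <chi_rho, chi_3> = (1/16)[1*(12)*conj(1) + 1*(4)*conj(1) + 2*(-2)*conj(-1) + 2*(4)*conj(1) + 2*(-2)*conj(-1) + 4*(0)*conj(1) + 4*(0)*conj(-1)]
      = (1/16)[(12) + (4) + (4) + (8) + (4) + (0) + (0)] = 32/16 = 2
  <chi_rho, chi_4> = (1/16)[1*(12)*conj(1) + 1*(4)*conj(1) + 2*(-2)*conj(-1) + 2*(4)*conj(1) + 2*(-2)*conj(-1) + 4*(0)*conj(-1) + 4*(0)*conj(1)]
      = (1/16)[(12) + (4) + (4) + (8) + (4) + (0) + (0)] = 32/16 = 2
  <chi_rho, chi_5> = (1/16)[1*(12)*conj(2) + 1*(4)*conj(-2) + 2*(-2)*conj(sqrt(2)) + 2*(4)*conj(0) + 2*(-2)*conj(-sqrt(2)) + 4*(0)*conj(0) + 4*(0)*conj(0)]
      = (1/16)[(24) + (-8) + (-4*sqrt(2)) + (0) + (4*sqrt(2)) + (0) + (0)] = 16/16 = 1
  <chi_rho, chi_6> = (1/16)[1*(12)*conj(2) + 1*(4)*conj(2) + 2*(-2)*conj(0) + 2*(4)*conj(-2) + 2*(-2)*conj(0) + 4*(0)*conj(0) + 4*(0)*conj(0)]
      = (1/16)[(24) + (8) + (0) + (-16) + (0) + (0) + (0)] = 16/16 = 1
  <chi_rho, chi_7> = (1/16)[1*(12)*conj(2) + 1*(4)*conj(-2) + 2*(-2)*conj(-sqrt(2)) + 2*(4)*conj(0) + 2*(-2)*conj(sqrt(2)) + 4*(0)*conj(0) + 4*(0)*conj(0)]
      = (1/16)[(24) + (-8) + (4*sqrt(2)) + (0) + (-4*sqrt(2)) + (0) + (0)] = 16/16 = 1
Dimension check: dim(rho) = sum (mult * dim) = 1*1 + 1*1 + 2*1 + 2*1 + 1*2 + 1*2 + 1*2 = 12 = chi_rho(e) = 12.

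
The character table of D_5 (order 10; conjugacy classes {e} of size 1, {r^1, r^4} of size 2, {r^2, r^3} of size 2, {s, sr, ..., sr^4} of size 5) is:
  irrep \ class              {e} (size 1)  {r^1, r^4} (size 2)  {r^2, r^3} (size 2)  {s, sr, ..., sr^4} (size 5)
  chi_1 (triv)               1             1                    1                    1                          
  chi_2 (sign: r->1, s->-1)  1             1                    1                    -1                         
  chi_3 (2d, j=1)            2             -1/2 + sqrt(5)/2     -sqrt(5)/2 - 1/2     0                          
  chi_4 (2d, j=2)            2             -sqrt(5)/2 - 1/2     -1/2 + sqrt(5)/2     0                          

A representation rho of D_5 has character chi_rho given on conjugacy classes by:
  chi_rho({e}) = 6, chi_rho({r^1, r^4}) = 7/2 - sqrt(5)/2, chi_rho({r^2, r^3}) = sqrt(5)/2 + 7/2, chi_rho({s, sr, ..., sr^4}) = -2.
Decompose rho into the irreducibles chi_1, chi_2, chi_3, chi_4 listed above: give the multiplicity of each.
Multiplicities: chi_1: 1, chi_2: 3, chi_3: 0, chi_4: 1.

Derivation: Use <chi_rho, chi> = (1/|G|) sum_C |C| * chi_rho(C) * conj(chi(C)) with |G| = 10 for each irreducible chi in the table:
  <chi_rho, chi_1> = (1/10)[1*(6)*conj(1) + 2*(7/2 - sqrt(5)/2)*conj(1) + 2*(sqrt(5)/2 + 7/2)*conj(1) + 5*(-2)*conj(1)]
      = (1/10)[(6) + (7 - sqrt(5)) + (sqrt(5) + 7) + (-10)] = 10/10 = 1
  <chi_rho, chi_2> = (1/10)[1*(6)*conj(1) + 2*(7/2 - sqrt(5)/2)*conj(1) + 2*(sqrt(5)/2 + 7/2)*conj(1) + 5*(-2)*conj(-1)]
      = (1/10)[(6) + (7 - sqrt(5)) + (sqrt(5) + 7) + (10)] = 30/10 = 3
  <chi_rho, chi_3> = (1/10)[1*(6)*conj(2) + 2*(7/2 - sqrt(5)/2)*conj(-1/2 + sqrt(5)/2) + 2*(sqrt(5)/2 + 7/2)*conj(-sqrt(5)/2 - 1/2) + 5*(-2)*conj(0)]
      = (1/10)[(12) + (-6 + 4*sqrt(5)) + (-4*sqrt(5) - 6) + (0)] = 0/10 = 0
  <chi_rho, chi_4> = (1/10)[1*(6)*conj(2) + 2*(7/2 - sqrt(5)/2)*conj(-sqrt(5)/2 - 1/2) + 2*(sqrt(5)/2 + 7/2)*conj(-1/2 + sqrt(5)/2) + 5*(-2)*conj(0)]
      = (1/10)[(12) + (-3*sqrt(5) - 1) + (-1 + 3*sqrt(5)) + (0)] = 10/10 = 1
Dimension check: dim(rho) = sum (mult * dim) = 1*1 + 3*1 + 0*2 + 1*2 = 6 = chi_rho(e) = 6.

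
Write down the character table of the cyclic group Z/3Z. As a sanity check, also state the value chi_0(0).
Character table of Z/3Z (irreps indexed chi_0,...,chi_2 with chi_k(m) = zeta_3^(k*m), zeta_3 = exp(2*pi*i/3)):
  irrep \ class  {0} (size 1)  {1} (size 1)    {2} (size 1)  
  chi_0          1             1               1             
  chi_1          1             exp(2*I*pi/3)   exp(-2*I*pi/3)
  chi_2          1             exp(-2*I*pi/3)  exp(2*I*pi/3) 

Spot check: chi_0(0) = zeta_3^(0*0) = zeta_3^0 = 1.

Explanation: Z/3Z is abelian, so all 3 irreducible complex representations are 1-dimensional. They are given by chi_k(m) = zeta_3^(k*m) for k = 0,...,2. Row orthogonality: sum_m chi_k(m) conj(chi_l(m)) = 3 * [k = l].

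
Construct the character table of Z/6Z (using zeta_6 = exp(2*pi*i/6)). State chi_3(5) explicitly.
Character table of Z/6Z (irreps indexed chi_0,...,chi_5 with chi_k(m) = zeta_6^(k*m), zeta_6 = exp(2*pi*i/6)):
  irrep \ class  {0} (size 1)  {1} (size 1)    {2} (size 1)    {3} (size 1)  {4} (size 1)    {5} (size 1)  
  chi_0          1             1               1               1             1               1             
  chi_1          1             exp(I*pi/3)     exp(2*I*pi/3)   -1            exp(-2*I*pi/3)  exp(-I*pi/3)  
  chi_2          1             exp(2*I*pi/3)   exp(-2*I*pi/3)  1             exp(2*I*pi/3)   exp(-2*I*pi/3)
  chi_3          1             -1              1               -1            1               -1            
  chi_4          1             exp(-2*I*pi/3)  exp(2*I*pi/3)   1             exp(-2*I*pi/3)  exp(2*I*pi/3) 
  chi_5          1             exp(-I*pi/3)    exp(-2*I*pi/3)  -1            exp(2*I*pi/3)   exp(I*pi/3)   

Spot check: chi_3(5) = zeta_6^(3*5) = zeta_6^15 = -1.

Details: Z/6Z is abelian, so all 6 irreducible complex representations are 1-dimensional. They are given by chi_k(m) = zeta_6^(k*m) for k = 0,...,5. Row orthogonality: sum_m chi_k(m) conj(chi_l(m)) = 6 * [k = l].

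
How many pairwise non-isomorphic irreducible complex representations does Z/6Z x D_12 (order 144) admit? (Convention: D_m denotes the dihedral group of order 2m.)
54

Derivation: The number of irreducible complex representations of a finite group equals its number of conjugacy classes. For a direct product, #classes(G x H) = #classes(G) * #classes(H). Z/6Z has 6 classes (abelian), D_12 has 9 classes, so 6 * 9 = 54, so Z/6Z x D_12 (order 144) has exactly 54 irreducible complex representations.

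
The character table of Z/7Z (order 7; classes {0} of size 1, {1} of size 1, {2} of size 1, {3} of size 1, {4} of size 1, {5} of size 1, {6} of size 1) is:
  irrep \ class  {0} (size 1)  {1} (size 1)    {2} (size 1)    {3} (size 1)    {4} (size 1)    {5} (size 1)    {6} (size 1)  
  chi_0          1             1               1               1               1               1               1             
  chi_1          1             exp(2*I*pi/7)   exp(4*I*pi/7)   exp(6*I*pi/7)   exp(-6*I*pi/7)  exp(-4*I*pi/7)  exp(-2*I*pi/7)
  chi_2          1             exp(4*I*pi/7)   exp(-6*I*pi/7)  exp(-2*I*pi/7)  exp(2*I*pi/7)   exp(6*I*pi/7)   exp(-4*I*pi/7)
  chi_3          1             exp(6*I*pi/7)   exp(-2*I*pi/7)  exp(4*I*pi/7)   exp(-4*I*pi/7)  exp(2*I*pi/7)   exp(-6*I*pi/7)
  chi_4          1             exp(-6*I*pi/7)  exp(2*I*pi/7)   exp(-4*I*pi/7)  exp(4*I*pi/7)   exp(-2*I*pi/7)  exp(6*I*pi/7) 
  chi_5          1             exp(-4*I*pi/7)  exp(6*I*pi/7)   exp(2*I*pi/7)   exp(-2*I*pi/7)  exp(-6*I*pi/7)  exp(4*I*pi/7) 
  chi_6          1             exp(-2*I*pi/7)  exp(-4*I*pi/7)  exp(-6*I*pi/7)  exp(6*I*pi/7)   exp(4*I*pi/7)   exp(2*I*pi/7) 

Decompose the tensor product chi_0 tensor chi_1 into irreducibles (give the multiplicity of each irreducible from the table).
chi_0 tensor chi_1 = chi_1 (all other irreducibles have multiplicity 0).

Working: The character of a tensor product is the pointwise product (chi_0 * chi_1)(C) = chi_0(C) * chi_1(C):
  {0}: (1)*(1), {1}: (1)*(exp(2*I*pi/7)), {2}: (1)*(exp(4*I*pi/7)), {3}: (1)*(exp(6*I*pi/7)), {4}: (1)*(exp(-6*I*pi/7)), {5}: (1)*(exp(-4*I*pi/7)), {6}: (1)*(exp(-2*I*pi/7))
so (chi_0 * chi_1) takes values
  {0} -> 1, {1} -> exp(2*I*pi/7), {2} -> exp(4*I*pi/7), {3} -> exp(6*I*pi/7), {4} -> exp(-6*I*pi/7), {5} -> exp(-4*I*pi/7), {6} -> exp(-2*I*pi/7).
Now take the inner product of this character with each irreducible chi from the table, <chi_0*chi_1, chi> = (1/7) sum_C |C| (chi_0*chi_1)(C) conj(chi(C)):
  <chi_0*chi_1, chi_0> = (1/7)[1*(1)*conj(1) + 1*(exp(2*I*pi/7))*conj(1) + 1*(exp(4*I*pi/7))*conj(1) + 1*(exp(6*I*pi/7))*conj(1) + 1*(exp(-6*I*pi/7))*conj(1) + 1*(exp(-4*I*pi/7))*conj(1) + 1*(exp(-2*I*pi/7))*conj(1)]
      = (1/7)[(1) + (exp(2*I*pi/7)) + (exp(4*I*pi/7)) + (exp(6*I*pi/7)) + (exp(-6*I*pi/7)) + (exp(-4*I*pi/7)) + (exp(-2*I*pi/7))] = 0/7 = 0
  <chi_0*chi_1, chi_1> = (1/7)[1*(1)*conj(1) + 1*(exp(2*I*pi/7))*conj(exp(2*I*pi/7)) + 1*(exp(4*I*pi/7))*conj(exp(4*I*pi/7)) + 1*(exp(6*I*pi/7))*conj(exp(6*I*pi/7)) + 1*(exp(-6*I*pi/7))*conj(exp(-6*I*pi/7)) + 1*(exp(-4*I*pi/7))*conj(exp(-4*I*pi/7)) + 1*(exp(-2*I*pi/7))*conj(exp(-2*I*pi/7))]
      = (1/7)[(1) + (1) + (1) + (1) + (1) + (1) + (1)] = 7/7 = 1
  <chi_0*chi_1, chi_2> = (1/7)[1*(1)*conj(1) + 1*(exp(2*I*pi/7))*conj(exp(4*I*pi/7)) + 1*(exp(4*I*pi/7))*conj(exp(-6*I*pi/7)) + 1*(exp(6*I*pi/7))*conj(exp(-2*I*pi/7)) + 1*(exp(-6*I*pi/7))*conj(exp(2*I*pi/7)) + 1*(exp(-4*I*pi/7))*conj(exp(6*I*pi/7)) + 1*(exp(-2*I*pi/7))*conj(exp(-4*I*pi/7))]
      = (1/7)[(1) + (exp(-2*I*pi/7)) + (exp(-4*I*pi/7)) + (exp(-6*I*pi/7)) + (exp(6*I*pi/7)) + (exp(4*I*pi/7)) + (exp(2*I*pi/7))] = 0/7 = 0
  <chi_0*chi_1, chi_3> = (1/7)[1*(1)*conj(1) + 1*(exp(2*I*pi/7))*conj(exp(6*I*pi/7)) + 1*(exp(4*I*pi/7))*conj(exp(-2*I*pi/7)) + 1*(exp(6*I*pi/7))*conj(exp(4*I*pi/7)) + 1*(exp(-6*I*pi/7))*conj(exp(-4*I*pi/7)) + 1*(exp(-4*I*pi/7))*conj(exp(2*I*pi/7)) + 1*(exp(-2*I*pi/7))*conj(exp(-6*I*pi/7))]
      = (1/7)[(1) + (exp(-4*I*pi/7)) + (exp(6*I*pi/7)) + (exp(2*I*pi/7)) + (exp(-2*I*pi/7)) + (exp(-6*I*pi/7)) + (exp(4*I*pi/7))] = 0/7 = 0
  <chi_0*chi_1, chi_4> = (1/7)[1*(1)*conj(1) + 1*(exp(2*I*pi/7))*conj(exp(-6*I*pi/7)) + 1*(exp(4*I*pi/7))*conj(exp(2*I*pi/7)) + 1*(exp(6*I*pi/7))*conj(exp(-4*I*pi/7)) + 1*(exp(-6*I*pi/7))*conj(exp(4*I*pi/7)) + 1*(exp(-4*I*pi/7))*conj(exp(-2*I*pi/7)) + 1*(exp(-2*I*pi/7))*conj(exp(6*I*pi/7))]
      = (1/7)[(1) + (exp(-6*I*pi/7)) + (exp(2*I*pi/7)) + (exp(-4*I*pi/7)) + (exp(4*I*pi/7)) + (exp(-2*I*pi/7)) + (exp(6*I*pi/7))] = 0/7 = 0
  <chi_0*chi_1, chi_5> = (1/7)[1*(1)*conj(1) + 1*(exp(2*I*pi/7))*conj(exp(-4*I*pi/7)) + 1*(exp(4*I*pi/7))*conj(exp(6*I*pi/7)) + 1*(exp(6*I*pi/7))*conj(exp(2*I*pi/7)) + 1*(exp(-6*I*pi/7))*conj(exp(-2*I*pi/7)) + 1*(exp(-4*I*pi/7))*conj(exp(-6*I*pi/7)) + 1*(exp(-2*I*pi/7))*conj(exp(4*I*pi/7))]
      = (1/7)[(1) + (exp(6*I*pi/7)) + (exp(-2*I*pi/7)) + (exp(4*I*pi/7)) + (exp(-4*I*pi/7)) + (exp(2*I*pi/7)) + (exp(-6*I*pi/7))] = 0/7 = 0
  <chi_0*chi_1, chi_6> = (1/7)[1*(1)*conj(1) + 1*(exp(2*I*pi/7))*conj(exp(-2*I*pi/7)) + 1*(exp(4*I*pi/7))*conj(exp(-4*I*pi/7)) + 1*(exp(6*I*pi/7))*conj(exp(-6*I*pi/7)) + 1*(exp(-6*I*pi/7))*conj(exp(6*I*pi/7)) + 1*(exp(-4*I*pi/7))*conj(exp(4*I*pi/7)) + 1*(exp(-2*I*pi/7))*conj(exp(2*I*pi/7))]
      = (1/7)[(1) + (exp(4*I*pi/7)) + (exp(-6*I*pi/7)) + (exp(-2*I*pi/7)) + (exp(2*I*pi/7)) + (exp(6*I*pi/7)) + (exp(-4*I*pi/7))] = 0/7 = 0
(Exp terms are combined using exp(i*s)*conj(exp(i*t)) = exp(i*(s-t)), and sums of them are collapsed using the identity that for every m > 1 the m distinct m-th roots of unity sum to 0, e.g. 1 + exp(2*I*pi/3) + exp(-2*I*pi/3) = 0.)
Hence the multiplicities are chi_1: 1. Dimension check: dim(chi_0)*dim(chi_1) = 1*1 = 1 and sum (mult * dim) = 1*1 = 1.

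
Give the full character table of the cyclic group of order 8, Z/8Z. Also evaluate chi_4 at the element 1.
Character table of Z/8Z (irreps indexed chi_0,...,chi_7 with chi_k(m) = zeta_8^(k*m), zeta_8 = exp(2*pi*i/8)):
  irrep \ class  {0} (size 1)  {1} (size 1)    {2} (size 1)  {3} (size 1)    {4} (size 1)  {5} (size 1)    {6} (size 1)  {7} (size 1)  
  chi_0          1             1               1             1               1             1               1             1             
  chi_1          1             exp(I*pi/4)     I             exp(3*I*pi/4)   -1            exp(-3*I*pi/4)  -I            exp(-I*pi/4)  
  chi_2          1             I               -1            -I              1             I               -1            -I            
  chi_3          1             exp(3*I*pi/4)   -I            exp(I*pi/4)     -1            exp(-I*pi/4)    I             exp(-3*I*pi/4)
  chi_4          1             -1              1             -1              1             -1              1             -1            
  chi_5          1             exp(-3*I*pi/4)  I             exp(-I*pi/4)    -1            exp(I*pi/4)     -I            exp(3*I*pi/4) 
  chi_6          1             -I              -1            I               1             -I              -1            I             
  chi_7          1             exp(-I*pi/4)    -I            exp(-3*I*pi/4)  -1            exp(3*I*pi/4)   I             exp(I*pi/4)   

Spot check: chi_4(1) = zeta_8^(4*1) = zeta_8^4 = -1.

Reasoning: Z/8Z is abelian, so all 8 irreducible complex representations are 1-dimensional. They are given by chi_k(m) = zeta_8^(k*m) for k = 0,...,7. Row orthogonality: sum_m chi_k(m) conj(chi_l(m)) = 8 * [k = l].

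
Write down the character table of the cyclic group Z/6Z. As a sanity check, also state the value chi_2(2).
Character table of Z/6Z (irreps indexed chi_0,...,chi_5 with chi_k(m) = zeta_6^(k*m), zeta_6 = exp(2*pi*i/6)):
  irrep \ class  {0} (size 1)  {1} (size 1)    {2} (size 1)    {3} (size 1)  {4} (size 1)    {5} (size 1)  
  chi_0          1             1               1               1             1               1             
  chi_1          1             exp(I*pi/3)     exp(2*I*pi/3)   -1            exp(-2*I*pi/3)  exp(-I*pi/3)  
  chi_2          1             exp(2*I*pi/3)   exp(-2*I*pi/3)  1             exp(2*I*pi/3)   exp(-2*I*pi/3)
  chi_3          1             -1              1               -1            1               -1            
  chi_4          1             exp(-2*I*pi/3)  exp(2*I*pi/3)   1             exp(-2*I*pi/3)  exp(2*I*pi/3) 
  chi_5          1             exp(-I*pi/3)    exp(-2*I*pi/3)  -1            exp(2*I*pi/3)   exp(I*pi/3)   

Spot check: chi_2(2) = zeta_6^(2*2) = zeta_6^4 = exp(-2*I*pi/3).

Derivation: Z/6Z is abelian, so all 6 irreducible complex representations are 1-dimensional. They are given by chi_k(m) = zeta_6^(k*m) for k = 0,...,5. Row orthogonality: sum_m chi_k(m) conj(chi_l(m)) = 6 * [k = l].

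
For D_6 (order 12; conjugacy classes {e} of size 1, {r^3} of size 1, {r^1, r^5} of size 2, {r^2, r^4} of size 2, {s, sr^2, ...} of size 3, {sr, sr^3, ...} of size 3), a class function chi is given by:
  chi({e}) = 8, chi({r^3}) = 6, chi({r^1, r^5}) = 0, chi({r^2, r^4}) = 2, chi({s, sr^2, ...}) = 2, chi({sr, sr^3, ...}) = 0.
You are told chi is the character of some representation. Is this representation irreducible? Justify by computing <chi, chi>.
Not irreducible (reducible): <chi, chi> = 10 > 1.

Why: <chi, chi> = (1/|G|) sum_C |C| * |chi(C)|^2 = (1/12)[1*|8|^2 + 1*|6|^2 + 2*|0|^2 + 2*|2|^2 + 3*|2|^2 + 3*|0|^2]
  = (1/12)[(64) + (36) + (0) + (8) + (12) + (0)] = 120/12 = 10.
A character is irreducible iff <chi, chi> = 1, so this representation is reducible.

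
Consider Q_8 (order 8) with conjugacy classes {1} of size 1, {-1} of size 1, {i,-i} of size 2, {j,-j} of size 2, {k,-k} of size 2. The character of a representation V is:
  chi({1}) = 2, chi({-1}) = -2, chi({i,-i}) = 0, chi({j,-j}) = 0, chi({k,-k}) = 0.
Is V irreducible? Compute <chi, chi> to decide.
Irreducible: <chi, chi> = 1.

Derivation: <chi, chi> = (1/|G|) sum_C |C| * |chi(C)|^2 = (1/8)[1*|2|^2 + 1*|-2|^2 + 2*|0|^2 + 2*|0|^2 + 2*|0|^2]
  = (1/8)[(4) + (4) + (0) + (0) + (0)] = 8/8 = 1.
A character is irreducible iff <chi, chi> = 1, so this representation is irreducible.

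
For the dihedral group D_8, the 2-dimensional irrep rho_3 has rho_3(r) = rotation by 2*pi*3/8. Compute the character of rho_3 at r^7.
chi_{rho_3}(r^7) = 2*cos(2*pi*3*7/8) = -sqrt(2)

Derivation: rho_3(r^7) is rotation by angle 2*pi*3*7/8, whose trace is 2*cos(2*pi*3*7/8) = -sqrt(2).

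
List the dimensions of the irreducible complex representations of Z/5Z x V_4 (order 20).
Dimensions: 1, 1, 1, 1, 1, 1, 1, 1, 1, 1, 1, 1, 1, 1, 1, 1, 1, 1, 1, 1

Justification: There are 20 irreducibles (= number of conjugacy classes). Their dimensions d_i satisfy sum d_i^2 = |G| = 20: 1 + 1 + 1 + 1 + 1 + 1 + 1 + 1 + 1 + 1 + 1 + 1 + 1 + 1 + 1 + 1 + 1 + 1 + 1 + 1 = 20. (For the product with Z/5Z: each of the 5 1-dim characters of Z/5Z tensors with each irrep of V_4, giving 5 copies of each V_4-dimension.)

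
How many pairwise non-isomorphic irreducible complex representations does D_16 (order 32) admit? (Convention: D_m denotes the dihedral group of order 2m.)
11

Explanation: The number of irreducible complex representations of a finite group equals its number of conjugacy classes. D_16 has 11 conjugacy classes (n/2 + 3 for n even), so D_16 (order 32) has exactly 11 irreducible complex representations.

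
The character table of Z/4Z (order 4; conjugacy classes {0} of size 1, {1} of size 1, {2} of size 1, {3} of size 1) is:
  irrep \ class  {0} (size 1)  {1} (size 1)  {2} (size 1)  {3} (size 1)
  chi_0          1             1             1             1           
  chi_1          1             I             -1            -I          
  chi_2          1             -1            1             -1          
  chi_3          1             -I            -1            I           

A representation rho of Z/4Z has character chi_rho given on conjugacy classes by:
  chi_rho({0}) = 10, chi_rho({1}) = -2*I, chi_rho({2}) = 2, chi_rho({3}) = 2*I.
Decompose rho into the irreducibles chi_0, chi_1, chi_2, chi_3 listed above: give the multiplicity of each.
Multiplicities: chi_0: 3, chi_1: 1, chi_2: 3, chi_3: 3.

Derivation: Use <chi_rho, chi> = (1/|G|) sum_C |C| * chi_rho(C) * conj(chi(C)) with |G| = 4 for each irreducible chi in the table:
  <chi_rho, chi_0> = (1/4)[1*(10)*conj(1) + 1*(-2*I)*conj(1) + 1*(2)*conj(1) + 1*(2*I)*conj(1)]
      = (1/4)[(10) + (-2*I) + (2) + (2*I)] = 12/4 = 3
  <chi_rho, chi_1> = (1/4)[1*(10)*conj(1) + 1*(-2*I)*conj(I) + 1*(2)*conj(-1) + 1*(2*I)*conj(-I)]
      = (1/4)[(10) + (-2) + (-2) + (-2)] = 4/4 = 1
  <chi_rho, chi_2> = (1/4)[1*(10)*conj(1) + 1*(-2*I)*conj(-1) + 1*(2)*conj(1) + 1*(2*I)*conj(-1)]
      = (1/4)[(10) + (2*I) + (2) + (-2*I)] = 12/4 = 3
  <chi_rho, chi_3> = (1/4)[1*(10)*conj(1) + 1*(-2*I)*conj(-I) + 1*(2)*conj(-1) + 1*(2*I)*conj(I)]
      = (1/4)[(10) + (2) + (-2) + (2)] = 12/4 = 3
(Exp terms are combined using exp(i*s)*conj(exp(i*t)) = exp(i*(s-t)), and sums of them are collapsed using the identity that for every m > 1 the m distinct m-th roots of unity sum to 0, e.g. 1 + exp(2*I*pi/3) + exp(-2*I*pi/3) = 0.)
Dimension check: dim(rho) = sum (mult * dim) = 3*1 + 1*1 + 3*1 + 3*1 = 10 = chi_rho(e) = 10.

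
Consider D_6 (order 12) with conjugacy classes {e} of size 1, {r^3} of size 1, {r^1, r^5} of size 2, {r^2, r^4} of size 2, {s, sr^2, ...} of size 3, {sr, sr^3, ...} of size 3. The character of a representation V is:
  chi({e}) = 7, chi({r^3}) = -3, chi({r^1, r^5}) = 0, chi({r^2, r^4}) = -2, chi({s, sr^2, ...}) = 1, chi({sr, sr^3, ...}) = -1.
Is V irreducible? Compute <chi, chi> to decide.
Not irreducible (reducible): <chi, chi> = 6 > 1.

Details: <chi, chi> = (1/|G|) sum_C |C| * |chi(C)|^2 = (1/12)[1*|7|^2 + 1*|-3|^2 + 2*|0|^2 + 2*|-2|^2 + 3*|1|^2 + 3*|-1|^2]
  = (1/12)[(49) + (9) + (0) + (8) + (3) + (3)] = 72/12 = 6.
A character is irreducible iff <chi, chi> = 1, so this representation is reducible.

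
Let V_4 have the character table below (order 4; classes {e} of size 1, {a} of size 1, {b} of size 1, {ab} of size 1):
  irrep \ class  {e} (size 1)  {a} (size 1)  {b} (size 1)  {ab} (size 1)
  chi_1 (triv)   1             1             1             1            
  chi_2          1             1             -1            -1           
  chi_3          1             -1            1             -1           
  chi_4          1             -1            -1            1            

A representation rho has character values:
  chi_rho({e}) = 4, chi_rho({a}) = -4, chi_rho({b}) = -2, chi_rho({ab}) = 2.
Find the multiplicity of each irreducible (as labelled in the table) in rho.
Multiplicities: chi_1: 0, chi_2: 0, chi_3: 1, chi_4: 3.

Argument: Use <chi_rho, chi> = (1/|G|) sum_C |C| * chi_rho(C) * conj(chi(C)) with |G| = 4 for each irreducible chi in the table:
  <chi_rho, chi_1> = (1/4)[1*(4)*conj(1) + 1*(-4)*conj(1) + 1*(-2)*conj(1) + 1*(2)*conj(1)]
      = (1/4)[(4) + (-4) + (-2) + (2)] = 0/4 = 0
  <chi_rho, chi_2> = (1/4)[1*(4)*conj(1) + 1*(-4)*conj(1) + 1*(-2)*conj(-1) + 1*(2)*conj(-1)]
      = (1/4)[(4) + (-4) + (2) + (-2)] = 0/4 = 0
  <chi_rho, chi_3> = (1/4)[1*(4)*conj(1) + 1*(-4)*conj(-1) + 1*(-2)*conj(1) + 1*(2)*conj(-1)]
      = (1/4)[(4) + (4) + (-2) + (-2)] = 4/4 = 1
  <chi_rho, chi_4> = (1/4)[1*(4)*conj(1) + 1*(-4)*conj(-1) + 1*(-2)*conj(-1) + 1*(2)*conj(1)]
      = (1/4)[(4) + (4) + (2) + (2)] = 12/4 = 3
Dimension check: dim(rho) = sum (mult * dim) = 0*1 + 0*1 + 1*1 + 3*1 = 4 = chi_rho(e) = 4.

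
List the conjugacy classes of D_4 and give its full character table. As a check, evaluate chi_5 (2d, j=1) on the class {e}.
Conjugacy classes: {e} of size 1, {r^2} of size 1, {r^1, r^3} of size 2, {s, sr^2, ...} of size 2, {sr, sr^3, ...} of size 2.
Character table:
  irrep \ class              {e} (size 1)  {r^2} (size 1)  {r^1, r^3} (size 2)  {s, sr^2, ...} (size 2)  {sr, sr^3, ...} (size 2)
  chi_1 (triv)               1             1               1                    1                        1                       
  chi_2 (sign: r->1, s->-1)  1             1               1                    -1                       -1                      
  chi_3 (r->-1, s->1)        1             1               -1                   1                        -1                      
  chi_4 (r->-1, s->-1)       1             1               -1                   -1                       1                       
  chi_5 (2d, j=1)            2             -2              0                    0                        0                       

Spot check: chi_5 (2d, j=1) on {e} = 2.

Why: D_4 has order 2*4 = 8 with 5 conjugacy classes, hence 5 irreducibles. Sum of squared dims 1 + 1 + 1 + 1 + 4 = 8 = |G|. Linear characters come from the abelianisation; the 2-dimensional irreps have character r^k -> 2*cos(2*pi*j*k/4), reflections -> 0.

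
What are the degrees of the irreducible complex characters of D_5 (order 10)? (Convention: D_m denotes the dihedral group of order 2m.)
Dimensions: 1, 1, 2, 2

Explanation: There are 4 irreducibles (= number of conjugacy classes). Their dimensions d_i satisfy sum d_i^2 = |G| = 10: 1 + 1 + 4 + 4 = 10.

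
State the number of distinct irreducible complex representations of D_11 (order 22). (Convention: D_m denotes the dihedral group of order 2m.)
7

Why: The number of irreducible complex representations of a finite group equals its number of conjugacy classes. D_11 has 7 conjugacy classes ((n+3)/2 for n odd), so D_11 (order 22) has exactly 7 irreducible complex representations.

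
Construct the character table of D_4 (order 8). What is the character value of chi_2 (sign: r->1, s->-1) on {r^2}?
Conjugacy classes: {e} of size 1, {r^2} of size 1, {r^1, r^3} of size 2, {s, sr^2, ...} of size 2, {sr, sr^3, ...} of size 2.
Character table:
  irrep \ class              {e} (size 1)  {r^2} (size 1)  {r^1, r^3} (size 2)  {s, sr^2, ...} (size 2)  {sr, sr^3, ...} (size 2)
  chi_1 (triv)               1             1               1                    1                        1                       
  chi_2 (sign: r->1, s->-1)  1             1               1                    -1                       -1                      
  chi_3 (r->-1, s->1)        1             1               -1                   1                        -1                      
  chi_4 (r->-1, s->-1)       1             1               -1                   -1                       1                       
  chi_5 (2d, j=1)            2             -2              0                    0                        0                       

Spot check: chi_2 (sign: r->1, s->-1) on {r^2} = 1.

Details: D_4 has order 2*4 = 8 with 5 conjugacy classes, hence 5 irreducibles. Sum of squared dims 1 + 1 + 1 + 1 + 4 = 8 = |G|. Linear characters come from the abelianisation; the 2-dimensional irreps have character r^k -> 2*cos(2*pi*j*k/4), reflections -> 0.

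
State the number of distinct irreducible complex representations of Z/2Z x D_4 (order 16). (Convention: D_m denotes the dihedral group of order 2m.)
10

Explanation: The number of irreducible complex representations of a finite group equals its number of conjugacy classes. For a direct product, #classes(G x H) = #classes(G) * #classes(H). Z/2Z has 2 classes (abelian), D_4 has 5 classes, so 2 * 5 = 10, so Z/2Z x D_4 (order 16) has exactly 10 irreducible complex representations.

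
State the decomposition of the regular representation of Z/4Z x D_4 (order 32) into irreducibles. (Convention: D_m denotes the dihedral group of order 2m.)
Each irreducible V_i of dimension d_i appears with multiplicity d_i, i.e. rho_reg = (direct sum over all irreducibles V_i) d_i V_i. The irreducible dimensions for Z/4Z x D_4 are 1, 1, 1, 1, 1, 1, 1, 1, 1, 1, 1, 1, 1, 1, 1, 1, 2, 2, 2, 2: 16 irreducibles of dimension 1, each with multiplicity 1; 4 irreducibles of dimension 2, each with multiplicity 2. Total dimension 16*1*1 + 4*2*2 = 32 = |G|.

Why: General theorem: in the regular representation of a finite group G, each irreducible appears with multiplicity equal to its dimension. Check: dim(rho_reg) = sum d_i^2 = 1 + 1 + 1 + 1 + 1 + 1 + 1 + 1 + 1 + 1 + 1 + 1 + 1 + 1 + 1 + 1 + 4 + 4 + 4 + 4 = 32 = |G|.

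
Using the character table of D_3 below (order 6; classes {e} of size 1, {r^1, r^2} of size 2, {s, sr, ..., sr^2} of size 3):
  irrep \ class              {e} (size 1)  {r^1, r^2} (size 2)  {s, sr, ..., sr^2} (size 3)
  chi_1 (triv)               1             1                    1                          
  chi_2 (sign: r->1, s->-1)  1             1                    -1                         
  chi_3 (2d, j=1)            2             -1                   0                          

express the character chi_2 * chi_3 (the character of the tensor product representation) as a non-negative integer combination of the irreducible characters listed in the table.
chi_2 tensor chi_3 = chi_3 (all other irreducibles have multiplicity 0).

Justification: The character of a tensor product is the pointwise product (chi_2 * chi_3)(C) = chi_2(C) * chi_3(C):
  {e}: (1)*(2), {r^1, r^2}: (1)*(-1), {s, sr, ..., sr^2}: (-1)*(0)
so (chi_2 * chi_3) takes values
  {e} -> 2, {r^1, r^2} -> -1, {s, sr, ..., sr^2} -> 0.
Now take the inner product of this character with each irreducible chi from the table, <chi_2*chi_3, chi> = (1/6) sum_C |C| (chi_2*chi_3)(C) conj(chi(C)):
  <chi_2*chi_3, chi_1> = (1/6)[1*(2)*conj(1) + 2*(-1)*conj(1) + 3*(0)*conj(1)]
      = (1/6)[(2) + (-2) + (0)] = 0/6 = 0
  <chi_2*chi_3, chi_2> = (1/6)[1*(2)*conj(1) + 2*(-1)*conj(1) + 3*(0)*conj(-1)]
      = (1/6)[(2) + (-2) + (0)] = 0/6 = 0
  <chi_2*chi_3, chi_3> = (1/6)[1*(2)*conj(2) + 2*(-1)*conj(-1) + 3*(0)*conj(0)]
      = (1/6)[(4) + (2) + (0)] = 6/6 = 1
Hence the multiplicities are chi_3: 1. Dimension check: dim(chi_2)*dim(chi_3) = 1*2 = 2 and sum (mult * dim) = 1*2 = 2.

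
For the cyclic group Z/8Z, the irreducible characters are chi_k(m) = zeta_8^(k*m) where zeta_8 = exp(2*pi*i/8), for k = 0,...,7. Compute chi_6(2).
chi_6(2) = zeta_8^12 = -1

Explanation: chi_6(2) = zeta_8^(6*2) = zeta_8^12. Since zeta_8^8 = 1, this equals zeta_8^4 = exp(2*pi*i*4/8) = -1.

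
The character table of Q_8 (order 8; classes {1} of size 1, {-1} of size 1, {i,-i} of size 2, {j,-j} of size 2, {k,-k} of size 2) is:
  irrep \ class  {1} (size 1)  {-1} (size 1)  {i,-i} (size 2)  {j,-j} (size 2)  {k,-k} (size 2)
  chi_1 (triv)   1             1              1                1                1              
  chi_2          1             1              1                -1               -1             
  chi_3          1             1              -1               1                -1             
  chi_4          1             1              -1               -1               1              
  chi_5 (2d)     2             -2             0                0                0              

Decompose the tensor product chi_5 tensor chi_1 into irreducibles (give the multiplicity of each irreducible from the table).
chi_5 tensor chi_1 = chi_5 (all other irreducibles have multiplicity 0).

Solution. The character of a tensor product is the pointwise product (chi_5 * chi_1)(C) = chi_5(C) * chi_1(C):
  {1}: (2)*(1), {-1}: (-2)*(1), {i,-i}: (0)*(1), {j,-j}: (0)*(1), {k,-k}: (0)*(1)
so (chi_5 * chi_1) takes values
  {1} -> 2, {-1} -> -2, {i,-i} -> 0, {j,-j} -> 0, {k,-k} -> 0.
Now take the inner product of this character with each irreducible chi from the table, <chi_5*chi_1, chi> = (1/8) sum_C |C| (chi_5*chi_1)(C) conj(chi(C)):
  <chi_5*chi_1, chi_1> = (1/8)[1*(2)*conj(1) + 1*(-2)*conj(1) + 2*(0)*conj(1) + 2*(0)*conj(1) + 2*(0)*conj(1)]
      = (1/8)[(2) + (-2) + (0) + (0) + (0)] = 0/8 = 0
  <chi_5*chi_1, chi_2> = (1/8)[1*(2)*conj(1) + 1*(-2)*conj(1) + 2*(0)*conj(1) + 2*(0)*conj(-1) + 2*(0)*conj(-1)]
      = (1/8)[(2) + (-2) + (0) + (0) + (0)] = 0/8 = 0
  <chi_5*chi_1, chi_3> = (1/8)[1*(2)*conj(1) + 1*(-2)*conj(1) + 2*(0)*conj(-1) + 2*(0)*conj(1) + 2*(0)*conj(-1)]
      = (1/8)[(2) + (-2) + (0) + (0) + (0)] = 0/8 = 0
  <chi_5*chi_1, chi_4> = (1/8)[1*(2)*conj(1) + 1*(-2)*conj(1) + 2*(0)*conj(-1) + 2*(0)*conj(-1) + 2*(0)*conj(1)]
      = (1/8)[(2) + (-2) + (0) + (0) + (0)] = 0/8 = 0
  <chi_5*chi_1, chi_5> = (1/8)[1*(2)*conj(2) + 1*(-2)*conj(-2) + 2*(0)*conj(0) + 2*(0)*conj(0) + 2*(0)*conj(0)]
      = (1/8)[(4) + (4) + (0) + (0) + (0)] = 8/8 = 1
Hence the multiplicities are chi_5: 1. Dimension check: dim(chi_5)*dim(chi_1) = 2*1 = 2 and sum (mult * dim) = 1*2 = 2.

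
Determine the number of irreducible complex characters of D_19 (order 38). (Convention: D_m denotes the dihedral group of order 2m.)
11

Solution. The number of irreducible complex representations of a finite group equals its number of conjugacy classes. D_19 has 11 conjugacy classes ((n+3)/2 for n odd), so D_19 (order 38) has exactly 11 irreducible complex representations.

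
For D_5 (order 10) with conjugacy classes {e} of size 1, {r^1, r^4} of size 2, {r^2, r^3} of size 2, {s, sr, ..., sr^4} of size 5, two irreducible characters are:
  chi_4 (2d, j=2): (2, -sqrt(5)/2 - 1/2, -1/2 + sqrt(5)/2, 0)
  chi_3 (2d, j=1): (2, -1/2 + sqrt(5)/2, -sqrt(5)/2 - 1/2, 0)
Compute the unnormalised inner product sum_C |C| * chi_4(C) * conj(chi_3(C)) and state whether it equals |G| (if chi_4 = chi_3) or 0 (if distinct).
Sum = 0; so <chi_4, chi_3> = 0 (distinct irreducibles are orthogonal).

Reasoning: Compute term by term over conjugacy classes (|C| * chi_4(C) * conj(chi_3(C))):
  1*(2)*conj(2) + 2*(-sqrt(5)/2 - 1/2)*conj(-1/2 + sqrt(5)/2) + 2*(-1/2 + sqrt(5)/2)*conj(-sqrt(5)/2 - 1/2) + 5*(0)*conj(0)
  = (4) + (-2) + (-2) + (0)
  = 0.
Dividing by |G| = 10 gives 0/10 = 0, matching the row-orthogonality relation <chi_4, chi_3> = [chi_4 = chi_3].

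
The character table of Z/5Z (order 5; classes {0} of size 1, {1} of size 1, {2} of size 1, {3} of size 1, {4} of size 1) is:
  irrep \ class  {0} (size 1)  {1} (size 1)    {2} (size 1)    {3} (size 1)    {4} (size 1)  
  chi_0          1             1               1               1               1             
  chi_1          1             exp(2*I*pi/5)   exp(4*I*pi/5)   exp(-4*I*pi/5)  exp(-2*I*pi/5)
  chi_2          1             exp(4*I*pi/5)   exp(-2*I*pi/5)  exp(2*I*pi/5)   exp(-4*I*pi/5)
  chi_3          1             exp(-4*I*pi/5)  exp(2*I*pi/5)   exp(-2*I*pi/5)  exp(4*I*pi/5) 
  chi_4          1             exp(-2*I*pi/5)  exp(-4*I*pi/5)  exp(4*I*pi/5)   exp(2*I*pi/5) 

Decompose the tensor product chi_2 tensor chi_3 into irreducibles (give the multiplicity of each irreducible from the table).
chi_2 tensor chi_3 = chi_0 (all other irreducibles have multiplicity 0).

Details: The character of a tensor product is the pointwise product (chi_2 * chi_3)(C) = chi_2(C) * chi_3(C):
  {0}: (1)*(1), {1}: (exp(4*I*pi/5))*(exp(-4*I*pi/5)), {2}: (exp(-2*I*pi/5))*(exp(2*I*pi/5)), {3}: (exp(2*I*pi/5))*(exp(-2*I*pi/5)), {4}: (exp(-4*I*pi/5))*(exp(4*I*pi/5))
so (chi_2 * chi_3) takes values
  {0} -> 1, {1} -> 1, {2} -> 1, {3} -> 1, {4} -> 1.
Now take the inner product of this character with each irreducible chi from the table, <chi_2*chi_3, chi> = (1/5) sum_C |C| (chi_2*chi_3)(C) conj(chi(C)):
  <chi_2*chi_3, chi_0> = (1/5)[1*(1)*conj(1) + 1*(1)*conj(1) + 1*(1)*conj(1) + 1*(1)*conj(1) + 1*(1)*conj(1)]
      = (1/5)[(1) + (1) + (1) + (1) + (1)] = 5/5 = 1
  <chi_2*chi_3, chi_1> = (1/5)[1*(1)*conj(1) + 1*(1)*conj(exp(2*I*pi/5)) + 1*(1)*conj(exp(4*I*pi/5)) + 1*(1)*conj(exp(-4*I*pi/5)) + 1*(1)*conj(exp(-2*I*pi/5))]
      = (1/5)[(1) + (exp(-2*I*pi/5)) + (exp(-4*I*pi/5)) + (exp(4*I*pi/5)) + (exp(2*I*pi/5))] = 0/5 = 0
  <chi_2*chi_3, chi_2> = (1/5)[1*(1)*conj(1) + 1*(1)*conj(exp(4*I*pi/5)) + 1*(1)*conj(exp(-2*I*pi/5)) + 1*(1)*conj(exp(2*I*pi/5)) + 1*(1)*conj(exp(-4*I*pi/5))]
      = (1/5)[(1) + (exp(-4*I*pi/5)) + (exp(2*I*pi/5)) + (exp(-2*I*pi/5)) + (exp(4*I*pi/5))] = 0/5 = 0
  <chi_2*chi_3, chi_3> = (1/5)[1*(1)*conj(1) + 1*(1)*conj(exp(-4*I*pi/5)) + 1*(1)*conj(exp(2*I*pi/5)) + 1*(1)*conj(exp(-2*I*pi/5)) + 1*(1)*conj(exp(4*I*pi/5))]
      = (1/5)[(1) + (exp(4*I*pi/5)) + (exp(-2*I*pi/5)) + (exp(2*I*pi/5)) + (exp(-4*I*pi/5))] = 0/5 = 0
  <chi_2*chi_3, chi_4> = (1/5)[1*(1)*conj(1) + 1*(1)*conj(exp(-2*I*pi/5)) + 1*(1)*conj(exp(-4*I*pi/5)) + 1*(1)*conj(exp(4*I*pi/5)) + 1*(1)*conj(exp(2*I*pi/5))]
      = (1/5)[(1) + (exp(2*I*pi/5)) + (exp(4*I*pi/5)) + (exp(-4*I*pi/5)) + (exp(-2*I*pi/5))] = 0/5 = 0
(Exp terms are combined using exp(i*s)*conj(exp(i*t)) = exp(i*(s-t)), and sums of them are collapsed using the identity that for every m > 1 the m distinct m-th roots of unity sum to 0, e.g. 1 + exp(2*I*pi/3) + exp(-2*I*pi/3) = 0.)
Hence the multiplicities are chi_0: 1. Dimension check: dim(chi_2)*dim(chi_3) = 1*1 = 1 and sum (mult * dim) = 1*1 = 1.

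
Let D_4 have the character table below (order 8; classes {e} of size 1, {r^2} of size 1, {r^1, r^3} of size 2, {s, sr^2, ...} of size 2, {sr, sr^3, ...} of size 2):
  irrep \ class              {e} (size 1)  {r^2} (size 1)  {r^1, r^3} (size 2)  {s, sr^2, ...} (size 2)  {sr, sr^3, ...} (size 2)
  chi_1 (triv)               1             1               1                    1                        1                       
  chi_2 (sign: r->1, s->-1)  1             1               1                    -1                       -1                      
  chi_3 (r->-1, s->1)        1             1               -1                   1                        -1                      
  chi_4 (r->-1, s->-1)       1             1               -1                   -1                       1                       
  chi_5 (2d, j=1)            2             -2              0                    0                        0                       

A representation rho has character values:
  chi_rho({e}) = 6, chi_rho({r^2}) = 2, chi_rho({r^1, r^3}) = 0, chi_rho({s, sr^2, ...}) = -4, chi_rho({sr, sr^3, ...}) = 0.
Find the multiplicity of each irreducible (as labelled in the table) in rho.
Multiplicities: chi_1: 0, chi_2: 2, chi_3: 0, chi_4: 2, chi_5: 1.

Working: Use <chi_rho, chi> = (1/|G|) sum_C |C| * chi_rho(C) * conj(chi(C)) with |G| = 8 for each irreducible chi in the table:
  <chi_rho, chi_1> = (1/8)[1*(6)*conj(1) + 1*(2)*conj(1) + 2*(0)*conj(1) + 2*(-4)*conj(1) + 2*(0)*conj(1)]
      = (1/8)[(6) + (2) + (0) + (-8) + (0)] = 0/8 = 0
  <chi_rho, chi_2> = (1/8)[1*(6)*conj(1) + 1*(2)*conj(1) + 2*(0)*conj(1) + 2*(-4)*conj(-1) + 2*(0)*conj(-1)]
      = (1/8)[(6) + (2) + (0) + (8) + (0)] = 16/8 = 2
  <chi_rho, chi_3> = (1/8)[1*(6)*conj(1) + 1*(2)*conj(1) + 2*(0)*conj(-1) + 2*(-4)*conj(1) + 2*(0)*conj(-1)]
      = (1/8)[(6) + (2) + (0) + (-8) + (0)] = 0/8 = 0
  <chi_rho, chi_4> = (1/8)[1*(6)*conj(1) + 1*(2)*conj(1) + 2*(0)*conj(-1) + 2*(-4)*conj(-1) + 2*(0)*conj(1)]
      = (1/8)[(6) + (2) + (0) + (8) + (0)] = 16/8 = 2
  <chi_rho, chi_5> = (1/8)[1*(6)*conj(2) + 1*(2)*conj(-2) + 2*(0)*conj(0) + 2*(-4)*conj(0) + 2*(0)*conj(0)]
      = (1/8)[(12) + (-4) + (0) + (0) + (0)] = 8/8 = 1
Dimension check: dim(rho) = sum (mult * dim) = 0*1 + 2*1 + 0*1 + 2*1 + 1*2 = 6 = chi_rho(e) = 6.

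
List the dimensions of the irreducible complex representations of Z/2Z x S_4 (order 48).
Dimensions: 1, 1, 1, 1, 2, 2, 3, 3, 3, 3

Explanation: There are 10 irreducibles (= number of conjugacy classes). Their dimensions d_i satisfy sum d_i^2 = |G| = 48: 1 + 1 + 1 + 1 + 4 + 4 + 9 + 9 + 9 + 9 = 48. (For the product with Z/2Z: each of the 2 1-dim characters of Z/2Z tensors with each irrep of S_4, giving 2 copies of each S_4-dimension.)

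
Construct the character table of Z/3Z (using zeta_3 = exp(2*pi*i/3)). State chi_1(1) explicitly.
Character table of Z/3Z (irreps indexed chi_0,...,chi_2 with chi_k(m) = zeta_3^(k*m), zeta_3 = exp(2*pi*i/3)):
  irrep \ class  {0} (size 1)  {1} (size 1)    {2} (size 1)  
  chi_0          1             1               1             
  chi_1          1             exp(2*I*pi/3)   exp(-2*I*pi/3)
  chi_2          1             exp(-2*I*pi/3)  exp(2*I*pi/3) 

Spot check: chi_1(1) = zeta_3^(1*1) = zeta_3^1 = exp(2*I*pi/3).

Working: Z/3Z is abelian, so all 3 irreducible complex representations are 1-dimensional. They are given by chi_k(m) = zeta_3^(k*m) for k = 0,...,2. Row orthogonality: sum_m chi_k(m) conj(chi_l(m)) = 3 * [k = l].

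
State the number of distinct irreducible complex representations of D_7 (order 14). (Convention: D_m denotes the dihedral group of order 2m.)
5

Explanation: The number of irreducible complex representations of a finite group equals its number of conjugacy classes. D_7 has 5 conjugacy classes ((n+3)/2 for n odd), so D_7 (order 14) has exactly 5 irreducible complex representations.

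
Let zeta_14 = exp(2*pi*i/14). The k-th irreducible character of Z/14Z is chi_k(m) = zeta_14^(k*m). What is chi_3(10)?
chi_3(10) = zeta_14^30 = exp(2*I*pi/7)

Reasoning: chi_3(10) = zeta_14^(3*10) = zeta_14^30. Since zeta_14^14 = 1, this equals zeta_14^2 = exp(2*pi*i*2/14) = exp(2*I*pi/7).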